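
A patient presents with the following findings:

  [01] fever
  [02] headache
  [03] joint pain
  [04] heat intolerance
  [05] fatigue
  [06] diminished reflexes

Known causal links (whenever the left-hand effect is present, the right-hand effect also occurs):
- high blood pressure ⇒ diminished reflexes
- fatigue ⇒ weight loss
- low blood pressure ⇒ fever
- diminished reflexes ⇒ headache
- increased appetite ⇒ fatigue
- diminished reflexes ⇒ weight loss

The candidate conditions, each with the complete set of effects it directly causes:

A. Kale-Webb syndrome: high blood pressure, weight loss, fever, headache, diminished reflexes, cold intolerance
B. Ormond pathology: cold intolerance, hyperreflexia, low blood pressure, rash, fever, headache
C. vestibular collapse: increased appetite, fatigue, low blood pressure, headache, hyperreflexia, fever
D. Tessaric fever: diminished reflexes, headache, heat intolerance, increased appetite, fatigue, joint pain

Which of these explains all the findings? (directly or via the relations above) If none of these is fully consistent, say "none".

Per-candidate check:
(A) Kale-Webb syndrome — fails on joint pain, heat intolerance, fatigue (predicts cold intolerance, not heat intolerance)
(B) Ormond pathology — fails on joint pain, heat intolerance, fatigue, diminished reflexes (predicts cold intolerance, not heat intolerance; predicts hyperreflexia, not diminished reflexes)
(C) vestibular collapse — fever ✓; headache ✓; joint pain ✗; heat intolerance ✗; fatigue ✓; diminished reflexes ✗
(D) Tessaric fever — fever ✗; headache ✓; joint pain ✓; heat intolerance ✓; fatigue ✓; diminished reflexes ✓
None of the listed candidates fits everything.

none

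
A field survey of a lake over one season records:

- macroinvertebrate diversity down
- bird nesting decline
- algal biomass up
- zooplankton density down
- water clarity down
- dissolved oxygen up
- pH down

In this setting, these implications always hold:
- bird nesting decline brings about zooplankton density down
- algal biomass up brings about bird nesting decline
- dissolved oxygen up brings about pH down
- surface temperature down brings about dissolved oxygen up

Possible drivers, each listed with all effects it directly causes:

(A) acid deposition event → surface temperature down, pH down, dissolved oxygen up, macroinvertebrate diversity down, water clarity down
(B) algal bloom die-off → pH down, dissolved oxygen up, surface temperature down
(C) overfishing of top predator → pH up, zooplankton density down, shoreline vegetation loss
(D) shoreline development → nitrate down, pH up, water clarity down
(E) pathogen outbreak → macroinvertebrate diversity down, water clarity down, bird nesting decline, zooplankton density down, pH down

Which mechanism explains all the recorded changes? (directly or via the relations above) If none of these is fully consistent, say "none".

For each candidate, compare predicted effects to what was observed:
(A) acid deposition event — does not account for bird nesting decline, algal biomass up, zooplankton density down
(B) algal bloom die-off — macroinvertebrate diversity down miss; bird nesting decline miss; algal biomass up miss; zooplankton density down miss; water clarity down miss; dissolved oxygen up match; pH down match
(C) overfishing of top predator — macroinvertebrate diversity down miss; bird nesting decline miss; algal biomass up miss; zooplankton density down match; water clarity down miss; dissolved oxygen up miss; pH down miss
(D) shoreline development — macroinvertebrate diversity down miss; bird nesting decline miss; algal biomass up miss; zooplankton density down miss; water clarity down match; dissolved oxygen up miss; pH down miss
(E) pathogen outbreak — macroinvertebrate diversity down match; bird nesting decline match; algal biomass up miss; zooplankton density down match; water clarity down match; dissolved oxygen up miss; pH down match
No candidate is consistent with all observations.

none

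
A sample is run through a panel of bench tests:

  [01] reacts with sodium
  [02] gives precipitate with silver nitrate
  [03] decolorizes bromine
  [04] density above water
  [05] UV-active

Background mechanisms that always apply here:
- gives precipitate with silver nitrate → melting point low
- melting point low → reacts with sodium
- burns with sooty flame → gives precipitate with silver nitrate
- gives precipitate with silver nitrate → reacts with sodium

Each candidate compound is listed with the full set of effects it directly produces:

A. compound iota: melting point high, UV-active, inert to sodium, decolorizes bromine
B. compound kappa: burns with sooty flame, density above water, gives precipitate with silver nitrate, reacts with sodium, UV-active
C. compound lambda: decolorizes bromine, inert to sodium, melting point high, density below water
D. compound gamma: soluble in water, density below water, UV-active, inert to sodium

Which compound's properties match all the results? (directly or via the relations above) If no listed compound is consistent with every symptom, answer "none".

For each candidate, compare predicted effects to what was observed:
(A) compound iota — reacts with sodium miss; gives precipitate with silver nitrate miss; decolorizes bromine match; density above water miss; UV-active match
(B) compound kappa — reacts with sodium match; gives precipitate with silver nitrate match; decolorizes bromine miss; density above water match; UV-active match
(C) compound lambda — reacts with sodium miss; gives precipitate with silver nitrate miss; decolorizes bromine match; density above water miss; UV-active miss
(D) compound gamma — reacts with sodium miss; gives precipitate with silver nitrate miss; decolorizes bromine miss; density above water miss; UV-active match
None of the listed candidates fits everything.

none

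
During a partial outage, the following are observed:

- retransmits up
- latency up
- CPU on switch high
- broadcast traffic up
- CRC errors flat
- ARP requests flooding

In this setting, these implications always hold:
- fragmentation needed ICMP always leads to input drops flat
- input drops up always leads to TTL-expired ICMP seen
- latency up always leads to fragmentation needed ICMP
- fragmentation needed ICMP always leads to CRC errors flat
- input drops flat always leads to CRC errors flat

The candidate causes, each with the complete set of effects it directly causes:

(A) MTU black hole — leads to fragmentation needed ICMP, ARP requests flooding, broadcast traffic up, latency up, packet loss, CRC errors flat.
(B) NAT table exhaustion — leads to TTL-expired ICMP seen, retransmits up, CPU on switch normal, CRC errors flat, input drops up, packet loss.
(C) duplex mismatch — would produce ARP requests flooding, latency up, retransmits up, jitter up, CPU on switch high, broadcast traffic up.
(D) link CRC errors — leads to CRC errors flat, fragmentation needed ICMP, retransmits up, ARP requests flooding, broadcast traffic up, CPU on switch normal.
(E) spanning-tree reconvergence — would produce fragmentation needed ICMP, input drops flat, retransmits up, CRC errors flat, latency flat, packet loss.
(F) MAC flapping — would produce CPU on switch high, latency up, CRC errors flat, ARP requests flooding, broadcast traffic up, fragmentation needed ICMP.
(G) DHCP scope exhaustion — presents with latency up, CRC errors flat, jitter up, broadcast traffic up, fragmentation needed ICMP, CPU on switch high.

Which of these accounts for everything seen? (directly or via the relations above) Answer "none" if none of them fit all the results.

C

Per-candidate check:
(A) MTU black hole — does not account for retransmits up, CPU on switch high
(B) NAT table exhaustion — fails on latency up, CPU on switch high, broadcast traffic up, ARP requests flooding (predicts CPU on switch normal, not CPU on switch high)
(C) duplex mismatch — accounts for every observation (CRC errors flat via latency up → fragmentation needed ICMP → CRC errors flat)
(D) link CRC errors — retransmits up yes; latency up NO; CPU on switch high NO; broadcast traffic up yes; CRC errors flat yes; ARP requests flooding yes
(E) spanning-tree reconvergence — retransmits up yes; latency up NO; CPU on switch high NO; broadcast traffic up NO; CRC errors flat yes; ARP requests flooding NO
(F) MAC flapping — does not account for retransmits up
(G) DHCP scope exhaustion — retransmits up NO; latency up yes; CPU on switch high yes; broadcast traffic up yes; CRC errors flat yes; ARP requests flooding NO
(C) alone accounts for all the evidence.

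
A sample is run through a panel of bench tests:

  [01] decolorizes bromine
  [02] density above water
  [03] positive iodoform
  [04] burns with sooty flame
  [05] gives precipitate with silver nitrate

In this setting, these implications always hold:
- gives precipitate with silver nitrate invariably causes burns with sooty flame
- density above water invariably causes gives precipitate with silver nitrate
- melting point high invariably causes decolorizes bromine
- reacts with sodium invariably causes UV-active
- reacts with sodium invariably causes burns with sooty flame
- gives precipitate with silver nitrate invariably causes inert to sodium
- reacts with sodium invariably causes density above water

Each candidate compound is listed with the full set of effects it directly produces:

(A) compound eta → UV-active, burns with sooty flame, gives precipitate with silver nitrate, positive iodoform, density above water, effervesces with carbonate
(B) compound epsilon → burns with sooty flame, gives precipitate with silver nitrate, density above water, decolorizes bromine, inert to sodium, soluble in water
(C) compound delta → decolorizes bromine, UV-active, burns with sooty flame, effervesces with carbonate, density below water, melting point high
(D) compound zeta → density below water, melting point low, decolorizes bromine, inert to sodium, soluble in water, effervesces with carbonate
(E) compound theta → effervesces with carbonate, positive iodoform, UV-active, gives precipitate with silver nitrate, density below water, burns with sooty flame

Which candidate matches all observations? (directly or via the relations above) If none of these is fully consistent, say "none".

none

For each candidate, compare predicted effects to what was observed:
(A) compound eta — does not account for decolorizes bromine
(B) compound epsilon — does not account for positive iodoform
(C) compound delta — decolorizes bromine ✓; density above water ✗; positive iodoform ✗; burns with sooty flame ✓; gives precipitate with silver nitrate ✗
(D) compound zeta — decolorizes bromine ✓; density above water ✗; positive iodoform ✗; burns with sooty flame ✗; gives precipitate with silver nitrate ✗
(E) compound theta — fails on decolorizes bromine, density above water (predicts density below water, not density above water)
None of the listed candidates fits everything.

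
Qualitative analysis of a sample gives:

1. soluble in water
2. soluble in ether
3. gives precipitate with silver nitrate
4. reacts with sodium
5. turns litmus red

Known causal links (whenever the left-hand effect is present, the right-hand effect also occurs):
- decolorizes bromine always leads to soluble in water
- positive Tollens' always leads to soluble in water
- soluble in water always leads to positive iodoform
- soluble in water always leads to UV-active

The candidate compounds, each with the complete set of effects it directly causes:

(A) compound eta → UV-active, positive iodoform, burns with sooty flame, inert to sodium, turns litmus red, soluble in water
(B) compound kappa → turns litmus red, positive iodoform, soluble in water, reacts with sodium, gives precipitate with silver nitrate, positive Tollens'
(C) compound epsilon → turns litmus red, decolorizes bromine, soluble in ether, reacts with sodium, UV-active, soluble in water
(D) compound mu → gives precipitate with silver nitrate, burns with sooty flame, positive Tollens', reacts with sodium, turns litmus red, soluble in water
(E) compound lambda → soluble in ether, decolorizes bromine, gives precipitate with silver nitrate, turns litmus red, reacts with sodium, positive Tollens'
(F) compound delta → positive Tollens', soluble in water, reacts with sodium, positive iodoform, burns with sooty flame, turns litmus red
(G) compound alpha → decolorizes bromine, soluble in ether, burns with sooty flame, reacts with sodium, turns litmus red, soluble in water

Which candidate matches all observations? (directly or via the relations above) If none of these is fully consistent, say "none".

E

Per-candidate check:
(A) compound eta — soluble in water +; soluble in ether -; gives precipitate with silver nitrate -; reacts with sodium -; turns litmus red +
(B) compound kappa — soluble in water +; soluble in ether -; gives precipitate with silver nitrate +; reacts with sodium +; turns litmus red +
(C) compound epsilon — soluble in water +; soluble in ether +; gives precipitate with silver nitrate -; reacts with sodium +; turns litmus red +
(D) compound mu — does not account for soluble in ether
(E) compound lambda — accounts for every observation (soluble in water by decolorizes bromine → soluble in water)
(F) compound delta — soluble in water +; soluble in ether -; gives precipitate with silver nitrate -; reacts with sodium +; turns litmus red +
(G) compound alpha — soluble in water +; soluble in ether +; gives precipitate with silver nitrate -; reacts with sodium +; turns litmus red +
Only (E) is consistent with every observation.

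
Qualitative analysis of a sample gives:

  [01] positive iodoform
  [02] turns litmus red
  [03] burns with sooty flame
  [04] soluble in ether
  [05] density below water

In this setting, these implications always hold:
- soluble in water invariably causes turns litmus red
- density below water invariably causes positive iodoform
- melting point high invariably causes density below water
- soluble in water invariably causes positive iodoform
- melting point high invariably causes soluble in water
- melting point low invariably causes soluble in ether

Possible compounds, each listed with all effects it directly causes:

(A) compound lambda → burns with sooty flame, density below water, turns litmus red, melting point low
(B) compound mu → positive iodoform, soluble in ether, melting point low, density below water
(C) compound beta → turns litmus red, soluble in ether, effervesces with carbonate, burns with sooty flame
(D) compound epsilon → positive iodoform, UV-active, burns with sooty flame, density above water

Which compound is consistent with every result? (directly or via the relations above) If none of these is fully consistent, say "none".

For each candidate, compare predicted effects to what was observed:
(A) compound lambda — accounts for every observation (positive iodoform by density below water → positive iodoform)
(B) compound mu — positive iodoform match; turns litmus red miss; burns with sooty flame miss; soluble in ether match; density below water match
(C) compound beta — positive iodoform miss; turns litmus red match; burns with sooty flame match; soluble in ether match; density below water miss
(D) compound epsilon — fails on turns litmus red, soluble in ether, density below water (predicts density above water, not density below water)
(A) is the only candidate with no mismatches.

A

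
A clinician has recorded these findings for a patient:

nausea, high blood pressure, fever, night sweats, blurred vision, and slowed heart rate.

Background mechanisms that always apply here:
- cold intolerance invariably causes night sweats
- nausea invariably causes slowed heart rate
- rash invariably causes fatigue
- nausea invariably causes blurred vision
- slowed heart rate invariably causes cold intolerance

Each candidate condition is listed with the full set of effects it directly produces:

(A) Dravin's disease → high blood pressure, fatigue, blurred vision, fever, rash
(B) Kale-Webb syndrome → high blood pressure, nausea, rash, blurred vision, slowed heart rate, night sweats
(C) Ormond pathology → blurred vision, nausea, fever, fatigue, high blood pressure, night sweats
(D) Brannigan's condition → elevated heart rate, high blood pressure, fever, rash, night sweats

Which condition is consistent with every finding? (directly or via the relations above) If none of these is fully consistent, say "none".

Checking each candidate against the observations:
(A) Dravin's disease — does not account for nausea, night sweats, slowed heart rate
(B) Kale-Webb syndrome — nausea match; high blood pressure match; fever miss; night sweats match; blurred vision match; slowed heart rate match
(C) Ormond pathology — nausea match; high blood pressure match; fever match; night sweats match; blurred vision match; slowed heart rate match (by nausea → slowed heart rate)
(D) Brannigan's condition — nausea miss; high blood pressure match; fever match; night sweats match; blurred vision miss; slowed heart rate miss
(C) is the only candidate with no mismatches.

C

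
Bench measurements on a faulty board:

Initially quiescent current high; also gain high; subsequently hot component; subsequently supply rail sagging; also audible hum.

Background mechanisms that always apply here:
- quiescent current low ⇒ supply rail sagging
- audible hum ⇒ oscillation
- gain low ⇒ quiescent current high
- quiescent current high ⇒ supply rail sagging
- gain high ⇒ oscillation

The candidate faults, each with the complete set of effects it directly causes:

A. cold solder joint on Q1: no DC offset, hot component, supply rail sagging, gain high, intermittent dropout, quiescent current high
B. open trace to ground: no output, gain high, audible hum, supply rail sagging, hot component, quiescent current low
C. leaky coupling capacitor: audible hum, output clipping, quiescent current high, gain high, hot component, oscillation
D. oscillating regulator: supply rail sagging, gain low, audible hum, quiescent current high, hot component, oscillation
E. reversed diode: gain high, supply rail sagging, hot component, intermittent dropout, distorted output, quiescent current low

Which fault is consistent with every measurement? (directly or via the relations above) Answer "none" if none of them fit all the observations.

Per-candidate check:
(A) cold solder joint on Q1 — quiescent current high yes; gain high yes; hot component yes; supply rail sagging yes; audible hum NO
(B) open trace to ground — fails on quiescent current high (predicts quiescent current low, not quiescent current high)
(C) leaky coupling capacitor — quiescent current high yes; gain high yes; hot component yes; supply rail sagging yes (through quiescent current high → supply rail sagging); audible hum yes
(D) oscillating regulator — quiescent current high yes; gain high NO; hot component yes; supply rail sagging yes; audible hum yes
(E) reversed diode — fails on quiescent current high, audible hum (predicts quiescent current low, not quiescent current high)
(C) is the only candidate with no mismatches.

C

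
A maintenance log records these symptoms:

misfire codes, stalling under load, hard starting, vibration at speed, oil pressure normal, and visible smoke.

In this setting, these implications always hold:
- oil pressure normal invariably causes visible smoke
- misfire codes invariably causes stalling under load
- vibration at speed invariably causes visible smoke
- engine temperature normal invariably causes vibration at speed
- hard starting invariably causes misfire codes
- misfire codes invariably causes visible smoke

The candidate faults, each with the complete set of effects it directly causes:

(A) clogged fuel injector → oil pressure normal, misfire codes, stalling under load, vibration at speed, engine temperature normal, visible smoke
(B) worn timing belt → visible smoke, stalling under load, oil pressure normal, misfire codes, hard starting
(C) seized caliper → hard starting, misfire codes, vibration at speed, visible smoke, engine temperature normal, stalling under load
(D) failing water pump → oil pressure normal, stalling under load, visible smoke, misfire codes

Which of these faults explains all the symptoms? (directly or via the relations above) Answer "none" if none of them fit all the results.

Testing each hypothesis:
(A) clogged fuel injector — does not account for hard starting
(B) worn timing belt — misfire codes ✓; stalling under load ✓; hard starting ✓; vibration at speed ✗; oil pressure normal ✓; visible smoke ✓
(C) seized caliper — does not account for oil pressure normal
(D) failing water pump — misfire codes ✓; stalling under load ✓; hard starting ✗; vibration at speed ✗; oil pressure normal ✓; visible smoke ✓
None of the listed candidates fits everything.

none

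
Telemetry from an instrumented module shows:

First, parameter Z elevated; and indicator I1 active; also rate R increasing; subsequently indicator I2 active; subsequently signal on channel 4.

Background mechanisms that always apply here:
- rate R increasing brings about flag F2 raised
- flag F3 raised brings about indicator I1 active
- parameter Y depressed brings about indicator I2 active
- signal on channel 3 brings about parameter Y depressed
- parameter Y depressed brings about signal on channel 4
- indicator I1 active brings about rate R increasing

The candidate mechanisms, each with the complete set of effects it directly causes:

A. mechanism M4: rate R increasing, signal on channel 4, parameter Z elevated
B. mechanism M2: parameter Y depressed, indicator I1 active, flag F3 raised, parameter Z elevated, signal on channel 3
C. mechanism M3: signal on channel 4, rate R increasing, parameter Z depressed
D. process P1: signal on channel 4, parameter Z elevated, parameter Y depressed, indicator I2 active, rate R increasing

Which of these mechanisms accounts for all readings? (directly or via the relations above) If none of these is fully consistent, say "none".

Testing each hypothesis:
(A) mechanism M4 — does not account for indicator I1 active, indicator I2 active
(B) mechanism M2 — parameter Z elevated match; indicator I1 active match; rate R increasing match (via indicator I1 active → rate R increasing); indicator I2 active match (via parameter Y depressed → indicator I2 active); signal on channel 4 match (via parameter Y depressed → signal on channel 4)
(C) mechanism M3 — parameter Z elevated miss; indicator I1 active miss; rate R increasing match; indicator I2 active miss; signal on channel 4 match
(D) process P1 — parameter Z elevated match; indicator I1 active miss; rate R increasing match; indicator I2 active match; signal on channel 4 match
Only (B) is consistent with every observation.

B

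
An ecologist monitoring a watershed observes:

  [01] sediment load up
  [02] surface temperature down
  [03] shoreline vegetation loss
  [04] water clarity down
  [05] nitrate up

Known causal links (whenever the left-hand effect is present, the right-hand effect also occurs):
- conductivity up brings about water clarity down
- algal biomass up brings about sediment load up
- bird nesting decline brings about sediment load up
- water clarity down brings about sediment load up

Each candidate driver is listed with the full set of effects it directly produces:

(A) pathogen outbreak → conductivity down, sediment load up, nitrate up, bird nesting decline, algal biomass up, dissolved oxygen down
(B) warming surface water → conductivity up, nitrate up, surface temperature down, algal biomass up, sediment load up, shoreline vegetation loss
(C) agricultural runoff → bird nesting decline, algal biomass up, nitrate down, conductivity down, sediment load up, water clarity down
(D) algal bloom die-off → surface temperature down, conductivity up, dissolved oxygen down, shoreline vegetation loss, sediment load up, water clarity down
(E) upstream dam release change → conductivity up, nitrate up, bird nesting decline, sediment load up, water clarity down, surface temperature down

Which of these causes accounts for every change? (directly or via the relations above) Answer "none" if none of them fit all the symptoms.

B

Testing each hypothesis:
(A) pathogen outbreak — sediment load up ✓; surface temperature down ✗; shoreline vegetation loss ✗; water clarity down ✗; nitrate up ✓
(B) warming surface water — accounts for every observation (water clarity down via conductivity up → water clarity down)
(C) agricultural runoff — fails on surface temperature down, shoreline vegetation loss, nitrate up (predicts nitrate down, not nitrate up)
(D) algal bloom die-off — sediment load up ✓; surface temperature down ✓; shoreline vegetation loss ✓; water clarity down ✓; nitrate up ✗
(E) upstream dam release change — sediment load up ✓; surface temperature down ✓; shoreline vegetation loss ✗; water clarity down ✓; nitrate up ✓
(B) alone accounts for all the evidence.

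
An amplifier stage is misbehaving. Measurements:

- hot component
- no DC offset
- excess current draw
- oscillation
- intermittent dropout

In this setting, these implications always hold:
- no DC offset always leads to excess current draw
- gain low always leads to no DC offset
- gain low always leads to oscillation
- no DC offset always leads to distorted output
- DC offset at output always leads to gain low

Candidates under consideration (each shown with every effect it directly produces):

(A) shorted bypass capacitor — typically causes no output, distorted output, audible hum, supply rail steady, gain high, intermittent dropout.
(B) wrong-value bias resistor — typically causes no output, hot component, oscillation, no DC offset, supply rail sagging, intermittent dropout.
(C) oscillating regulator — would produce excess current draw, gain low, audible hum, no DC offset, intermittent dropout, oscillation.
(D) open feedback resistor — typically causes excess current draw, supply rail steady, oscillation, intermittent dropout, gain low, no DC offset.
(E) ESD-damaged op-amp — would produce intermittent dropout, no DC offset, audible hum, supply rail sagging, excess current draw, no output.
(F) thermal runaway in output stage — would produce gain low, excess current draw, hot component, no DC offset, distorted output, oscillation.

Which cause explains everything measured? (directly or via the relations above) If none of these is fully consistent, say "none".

B

For each candidate, compare predicted effects to what was observed:
(A) shorted bypass capacitor — hot component -; no DC offset -; excess current draw -; oscillation -; intermittent dropout +
(B) wrong-value bias resistor — accounts for every observation (excess current draw via no DC offset → excess current draw)
(C) oscillating regulator — hot component -; no DC offset +; excess current draw +; oscillation +; intermittent dropout +
(D) open feedback resistor — hot component -; no DC offset +; excess current draw +; oscillation +; intermittent dropout +
(E) ESD-damaged op-amp — hot component -; no DC offset +; excess current draw +; oscillation -; intermittent dropout +
(F) thermal runaway in output stage — hot component +; no DC offset +; excess current draw +; oscillation +; intermittent dropout -
(B) alone accounts for all the evidence.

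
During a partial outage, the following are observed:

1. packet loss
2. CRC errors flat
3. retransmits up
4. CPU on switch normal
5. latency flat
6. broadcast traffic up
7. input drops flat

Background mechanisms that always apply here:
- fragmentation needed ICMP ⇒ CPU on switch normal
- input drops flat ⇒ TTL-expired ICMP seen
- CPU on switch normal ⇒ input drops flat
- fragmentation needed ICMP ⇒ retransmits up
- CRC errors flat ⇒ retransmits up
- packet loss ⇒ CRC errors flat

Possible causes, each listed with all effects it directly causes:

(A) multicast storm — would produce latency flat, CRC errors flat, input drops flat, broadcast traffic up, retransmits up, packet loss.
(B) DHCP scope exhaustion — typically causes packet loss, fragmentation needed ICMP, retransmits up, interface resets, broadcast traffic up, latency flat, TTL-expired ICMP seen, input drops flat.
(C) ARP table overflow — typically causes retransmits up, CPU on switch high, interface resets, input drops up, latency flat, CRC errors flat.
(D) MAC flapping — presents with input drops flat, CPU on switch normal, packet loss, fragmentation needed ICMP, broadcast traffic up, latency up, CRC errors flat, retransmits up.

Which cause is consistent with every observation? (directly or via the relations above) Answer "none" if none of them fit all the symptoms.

B

For each candidate, compare predicted effects to what was observed:
(A) multicast storm — does not account for CPU on switch normal
(B) DHCP scope exhaustion — packet loss match; CRC errors flat match (by packet loss → CRC errors flat); retransmits up match; CPU on switch normal match (by fragmentation needed ICMP → CPU on switch normal); latency flat match; broadcast traffic up match; input drops flat match
(C) ARP table overflow — packet loss miss; CRC errors flat match; retransmits up match; CPU on switch normal miss; latency flat match; broadcast traffic up miss; input drops flat miss
(D) MAC flapping — packet loss match; CRC errors flat match; retransmits up match; CPU on switch normal match; latency flat miss; broadcast traffic up match; input drops flat match
(B) alone accounts for all the evidence.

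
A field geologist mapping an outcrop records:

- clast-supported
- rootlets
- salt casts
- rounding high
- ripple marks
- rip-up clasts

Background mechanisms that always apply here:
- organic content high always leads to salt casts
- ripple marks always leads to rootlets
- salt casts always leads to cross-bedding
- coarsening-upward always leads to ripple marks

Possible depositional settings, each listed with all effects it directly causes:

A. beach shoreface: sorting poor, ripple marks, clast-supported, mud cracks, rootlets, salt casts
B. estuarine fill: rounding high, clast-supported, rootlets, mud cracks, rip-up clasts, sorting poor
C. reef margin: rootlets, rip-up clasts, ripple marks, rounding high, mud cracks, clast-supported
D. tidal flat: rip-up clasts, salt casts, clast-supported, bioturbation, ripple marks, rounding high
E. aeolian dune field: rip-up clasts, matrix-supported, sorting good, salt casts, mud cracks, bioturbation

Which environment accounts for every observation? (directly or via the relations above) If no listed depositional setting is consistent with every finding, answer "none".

Checking each candidate against the observations:
(A) beach shoreface — clast-supported +; rootlets +; salt casts +; rounding high -; ripple marks +; rip-up clasts -
(B) estuarine fill — does not account for salt casts, ripple marks
(C) reef margin — clast-supported +; rootlets +; salt casts -; rounding high +; ripple marks +; rip-up clasts +
(D) tidal flat — accounts for every observation (rootlets by ripple marks → rootlets)
(E) aeolian dune field — clast-supported -; rootlets -; salt casts +; rounding high -; ripple marks -; rip-up clasts +
Only (D) is consistent with every observation.

D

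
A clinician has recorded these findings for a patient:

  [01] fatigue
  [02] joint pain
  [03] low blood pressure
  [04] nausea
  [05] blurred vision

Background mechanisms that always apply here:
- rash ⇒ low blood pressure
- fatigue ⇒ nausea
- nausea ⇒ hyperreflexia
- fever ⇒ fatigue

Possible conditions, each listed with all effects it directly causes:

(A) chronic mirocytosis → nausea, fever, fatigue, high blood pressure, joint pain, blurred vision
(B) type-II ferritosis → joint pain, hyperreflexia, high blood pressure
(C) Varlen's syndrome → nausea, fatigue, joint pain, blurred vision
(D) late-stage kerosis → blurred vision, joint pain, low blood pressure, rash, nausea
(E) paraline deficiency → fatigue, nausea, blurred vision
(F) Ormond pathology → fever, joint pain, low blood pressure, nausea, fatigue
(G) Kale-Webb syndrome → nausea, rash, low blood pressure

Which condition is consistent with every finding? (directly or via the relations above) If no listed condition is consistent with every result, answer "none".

Checking each candidate against the observations:
(A) chronic mirocytosis — fatigue yes; joint pain yes; low blood pressure NO; nausea yes; blurred vision yes
(B) type-II ferritosis — fatigue NO; joint pain yes; low blood pressure NO; nausea NO; blurred vision NO
(C) Varlen's syndrome — fatigue yes; joint pain yes; low blood pressure NO; nausea yes; blurred vision yes
(D) late-stage kerosis — fatigue NO; joint pain yes; low blood pressure yes; nausea yes; blurred vision yes
(E) paraline deficiency — fatigue yes; joint pain NO; low blood pressure NO; nausea yes; blurred vision yes
(F) Ormond pathology — does not account for blurred vision
(G) Kale-Webb syndrome — fatigue NO; joint pain NO; low blood pressure yes; nausea yes; blurred vision NO
No candidate is consistent with all observations.

none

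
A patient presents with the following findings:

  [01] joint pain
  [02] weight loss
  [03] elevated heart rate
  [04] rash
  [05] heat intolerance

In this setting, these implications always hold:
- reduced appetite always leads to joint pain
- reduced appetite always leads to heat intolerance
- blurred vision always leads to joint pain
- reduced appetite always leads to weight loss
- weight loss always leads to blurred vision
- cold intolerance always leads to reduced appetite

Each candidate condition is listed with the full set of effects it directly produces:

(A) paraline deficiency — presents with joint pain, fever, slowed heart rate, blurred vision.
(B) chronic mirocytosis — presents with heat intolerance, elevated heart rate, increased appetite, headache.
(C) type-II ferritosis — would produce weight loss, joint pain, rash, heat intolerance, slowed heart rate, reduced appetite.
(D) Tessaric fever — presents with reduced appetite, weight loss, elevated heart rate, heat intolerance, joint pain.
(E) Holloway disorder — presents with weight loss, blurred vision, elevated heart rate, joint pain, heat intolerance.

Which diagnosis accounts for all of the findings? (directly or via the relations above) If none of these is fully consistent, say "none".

none

Per-candidate check:
(A) paraline deficiency — fails on weight loss, elevated heart rate, rash, heat intolerance (predicts slowed heart rate, not elevated heart rate)
(B) chronic mirocytosis — joint pain -; weight loss -; elevated heart rate +; rash -; heat intolerance +
(C) type-II ferritosis — joint pain +; weight loss +; elevated heart rate -; rash +; heat intolerance +
(D) Tessaric fever — does not account for rash
(E) Holloway disorder — does not account for rash
None of the listed candidates fits everything.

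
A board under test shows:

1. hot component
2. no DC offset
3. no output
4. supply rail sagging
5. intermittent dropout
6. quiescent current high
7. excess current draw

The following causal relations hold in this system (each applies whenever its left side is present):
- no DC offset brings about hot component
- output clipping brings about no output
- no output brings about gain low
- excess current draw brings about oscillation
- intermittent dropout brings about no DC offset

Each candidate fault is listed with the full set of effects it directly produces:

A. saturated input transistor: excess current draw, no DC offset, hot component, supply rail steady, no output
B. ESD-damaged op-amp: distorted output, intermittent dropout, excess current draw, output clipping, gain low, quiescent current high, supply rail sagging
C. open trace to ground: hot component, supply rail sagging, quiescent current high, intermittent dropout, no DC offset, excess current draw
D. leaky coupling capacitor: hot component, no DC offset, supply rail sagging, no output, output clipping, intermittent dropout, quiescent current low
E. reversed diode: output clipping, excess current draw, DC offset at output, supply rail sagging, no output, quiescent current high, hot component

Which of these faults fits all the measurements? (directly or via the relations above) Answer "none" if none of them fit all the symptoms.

Per-candidate check:
(A) saturated input transistor — hot component yes; no DC offset yes; no output yes; supply rail sagging NO; intermittent dropout NO; quiescent current high NO; excess current draw yes
(B) ESD-damaged op-amp — accounts for every observation (hot component by intermittent dropout → no DC offset → hot component)
(C) open trace to ground — does not account for no output
(D) leaky coupling capacitor — hot component yes; no DC offset yes; no output yes; supply rail sagging yes; intermittent dropout yes; quiescent current high NO; excess current draw NO
(E) reversed diode — fails on no DC offset, intermittent dropout (predicts DC offset at output, not no DC offset)
(B) alone accounts for all the evidence.

B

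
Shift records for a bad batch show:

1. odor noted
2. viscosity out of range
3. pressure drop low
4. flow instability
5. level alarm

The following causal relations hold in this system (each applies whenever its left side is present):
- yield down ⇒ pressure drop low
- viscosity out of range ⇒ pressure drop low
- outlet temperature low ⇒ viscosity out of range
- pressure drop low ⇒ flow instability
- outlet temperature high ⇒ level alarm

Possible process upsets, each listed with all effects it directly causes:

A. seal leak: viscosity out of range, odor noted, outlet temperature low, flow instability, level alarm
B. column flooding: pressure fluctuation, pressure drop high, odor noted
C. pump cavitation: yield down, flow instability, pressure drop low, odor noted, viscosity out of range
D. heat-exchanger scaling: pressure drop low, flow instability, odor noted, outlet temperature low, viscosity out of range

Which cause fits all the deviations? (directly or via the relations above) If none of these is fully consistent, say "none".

Per-candidate check:
(A) seal leak — accounts for every observation (pressure drop low through viscosity out of range → pressure drop low)
(B) column flooding — fails on viscosity out of range, pressure drop low, flow instability, level alarm (predicts pressure drop high, not pressure drop low)
(C) pump cavitation — odor noted ✓; viscosity out of range ✓; pressure drop low ✓; flow instability ✓; level alarm ✗
(D) heat-exchanger scaling — does not account for level alarm
(A) is the only candidate with no mismatches.

A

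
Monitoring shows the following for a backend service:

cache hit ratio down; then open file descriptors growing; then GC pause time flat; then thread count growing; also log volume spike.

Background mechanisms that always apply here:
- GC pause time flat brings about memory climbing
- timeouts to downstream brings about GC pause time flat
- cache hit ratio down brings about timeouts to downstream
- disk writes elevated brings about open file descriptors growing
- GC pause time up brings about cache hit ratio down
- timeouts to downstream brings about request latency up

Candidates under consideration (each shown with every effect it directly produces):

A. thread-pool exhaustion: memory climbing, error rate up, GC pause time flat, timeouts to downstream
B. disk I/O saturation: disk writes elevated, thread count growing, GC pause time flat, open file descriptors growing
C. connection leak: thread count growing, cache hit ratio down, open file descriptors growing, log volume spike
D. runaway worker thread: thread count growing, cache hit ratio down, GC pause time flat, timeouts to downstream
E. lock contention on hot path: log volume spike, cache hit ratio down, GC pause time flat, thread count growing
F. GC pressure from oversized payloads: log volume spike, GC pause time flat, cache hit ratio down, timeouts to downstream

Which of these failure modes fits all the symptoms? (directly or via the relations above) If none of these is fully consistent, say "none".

C

For each candidate, compare predicted effects to what was observed:
(A) thread-pool exhaustion — cache hit ratio down NO; open file descriptors growing NO; GC pause time flat yes; thread count growing NO; log volume spike NO
(B) disk I/O saturation — cache hit ratio down NO; open file descriptors growing yes; GC pause time flat yes; thread count growing yes; log volume spike NO
(C) connection leak — accounts for every observation (GC pause time flat through cache hit ratio down → timeouts to downstream → GC pause time flat)
(D) runaway worker thread — does not account for open file descriptors growing, log volume spike
(E) lock contention on hot path — does not account for open file descriptors growing
(F) GC pressure from oversized payloads — cache hit ratio down yes; open file descriptors growing NO; GC pause time flat yes; thread count growing NO; log volume spike yes
Only (C) is consistent with every observation.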